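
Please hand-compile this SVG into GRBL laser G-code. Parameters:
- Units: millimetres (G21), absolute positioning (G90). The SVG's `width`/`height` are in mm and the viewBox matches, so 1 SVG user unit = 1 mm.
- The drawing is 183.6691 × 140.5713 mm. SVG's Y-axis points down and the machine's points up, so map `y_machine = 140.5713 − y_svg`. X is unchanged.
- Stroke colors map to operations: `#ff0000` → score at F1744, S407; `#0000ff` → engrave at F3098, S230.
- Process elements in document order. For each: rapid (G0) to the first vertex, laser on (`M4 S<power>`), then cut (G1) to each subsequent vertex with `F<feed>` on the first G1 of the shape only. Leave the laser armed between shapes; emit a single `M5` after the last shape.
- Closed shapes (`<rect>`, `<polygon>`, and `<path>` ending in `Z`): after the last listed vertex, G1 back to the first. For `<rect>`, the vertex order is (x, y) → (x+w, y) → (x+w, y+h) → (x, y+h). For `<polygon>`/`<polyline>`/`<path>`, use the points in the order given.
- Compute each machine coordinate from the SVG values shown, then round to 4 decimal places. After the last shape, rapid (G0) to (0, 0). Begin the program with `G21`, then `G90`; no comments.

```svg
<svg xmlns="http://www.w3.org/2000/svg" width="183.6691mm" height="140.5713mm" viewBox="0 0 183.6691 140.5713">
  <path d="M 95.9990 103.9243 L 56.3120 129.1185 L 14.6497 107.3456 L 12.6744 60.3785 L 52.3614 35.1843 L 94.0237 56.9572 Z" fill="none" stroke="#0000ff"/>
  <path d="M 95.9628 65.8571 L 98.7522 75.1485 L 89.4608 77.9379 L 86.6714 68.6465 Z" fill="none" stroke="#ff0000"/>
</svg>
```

G21
G90
G0 X95.9990 Y36.6470
M4 S230
G1 X56.3120 Y11.4528 F3098
G1 X14.6497 Y33.2257
G1 X12.6744 Y80.1928
G1 X52.3614 Y105.3870
G1 X94.0237 Y83.6141
G1 X95.9990 Y36.6470
G0 X95.9628 Y74.7142
M4 S407
G1 X98.7522 Y65.4228 F1744
G1 X89.4608 Y62.6334
G1 X86.6714 Y71.9248
G1 X95.9628 Y74.7142
M5
G0 X0.0000 Y0.0000

Since the viewBox matches the mm dimensions, user units are millimetres directly. The only transform is the Y-flip y_m = 140.5713 − y_svg.

Shape 1 is a regular polygon drawn with `<path>`. Its stroke #0000ff means engrave at S230, F3098. After flipping Y the toolpath is (95.9990,36.6470) → (56.3120,11.4528) → (14.6497,33.2257) → (12.6744,80.1928) → (52.3614,105.3870) → (94.0237,83.6141) → (95.9990,36.6470), returning to the start.

Shape 2 is a regular polygon drawn with `<path>`. Its stroke #ff0000 means score at S407, F1744. After flipping Y the toolpath is (95.9628,74.7142) → (98.7522,65.4228) → (89.4608,62.6334) → (86.6714,71.9248) → (95.9628,74.7142), returning to the start.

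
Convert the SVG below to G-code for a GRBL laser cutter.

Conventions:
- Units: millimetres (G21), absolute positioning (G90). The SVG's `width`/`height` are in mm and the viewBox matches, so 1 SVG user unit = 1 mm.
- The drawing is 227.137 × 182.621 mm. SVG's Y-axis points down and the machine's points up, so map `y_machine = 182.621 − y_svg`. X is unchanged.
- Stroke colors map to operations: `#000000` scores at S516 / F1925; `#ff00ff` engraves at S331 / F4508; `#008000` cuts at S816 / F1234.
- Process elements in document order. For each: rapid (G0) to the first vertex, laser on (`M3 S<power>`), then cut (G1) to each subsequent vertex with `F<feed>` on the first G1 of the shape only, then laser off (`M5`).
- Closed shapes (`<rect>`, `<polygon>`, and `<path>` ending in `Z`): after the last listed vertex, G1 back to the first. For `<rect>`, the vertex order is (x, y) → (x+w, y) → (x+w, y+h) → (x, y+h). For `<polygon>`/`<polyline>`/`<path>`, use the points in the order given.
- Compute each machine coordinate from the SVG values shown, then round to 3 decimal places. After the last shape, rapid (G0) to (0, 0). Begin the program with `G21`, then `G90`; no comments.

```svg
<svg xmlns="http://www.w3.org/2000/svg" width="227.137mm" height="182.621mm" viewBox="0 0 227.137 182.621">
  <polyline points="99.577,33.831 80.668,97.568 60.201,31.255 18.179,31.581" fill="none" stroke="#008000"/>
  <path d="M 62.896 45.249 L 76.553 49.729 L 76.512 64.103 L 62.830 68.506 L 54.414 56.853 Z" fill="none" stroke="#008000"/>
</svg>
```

G21
G90
G0 X99.577 Y148.790
M3 S816
G1 X80.668 Y85.053 F1234
G1 X60.201 Y151.366
G1 X18.179 Y151.040
M5
G0 X62.896 Y137.372
M3 S816
G1 X76.553 Y132.892 F1234
G1 X76.512 Y118.518
G1 X62.830 Y114.115
G1 X54.414 Y125.768
G1 X62.896 Y137.372
M5
G0 X0.000 Y0.000

Since the viewBox matches the mm dimensions, user units are millimetres directly. The only transform is the Y-flip y_m = 182.621 − y_svg.

Shape 1 is a open polyline drawn with `<polyline>`. Its stroke #008000 means cut at S816, F1234. After flipping Y the toolpath is (99.577,148.790) → (80.668,85.053) → (60.201,151.366) → (18.179,151.040).

Shape 2 is a regular polygon drawn with `<path>`. Its stroke #008000 means cut at S816, F1234. After flipping Y the toolpath is (62.896,137.372) → (76.553,132.892) → (76.512,118.518) → (62.830,114.115) → (54.414,125.768) → (62.896,137.372), returning to the start.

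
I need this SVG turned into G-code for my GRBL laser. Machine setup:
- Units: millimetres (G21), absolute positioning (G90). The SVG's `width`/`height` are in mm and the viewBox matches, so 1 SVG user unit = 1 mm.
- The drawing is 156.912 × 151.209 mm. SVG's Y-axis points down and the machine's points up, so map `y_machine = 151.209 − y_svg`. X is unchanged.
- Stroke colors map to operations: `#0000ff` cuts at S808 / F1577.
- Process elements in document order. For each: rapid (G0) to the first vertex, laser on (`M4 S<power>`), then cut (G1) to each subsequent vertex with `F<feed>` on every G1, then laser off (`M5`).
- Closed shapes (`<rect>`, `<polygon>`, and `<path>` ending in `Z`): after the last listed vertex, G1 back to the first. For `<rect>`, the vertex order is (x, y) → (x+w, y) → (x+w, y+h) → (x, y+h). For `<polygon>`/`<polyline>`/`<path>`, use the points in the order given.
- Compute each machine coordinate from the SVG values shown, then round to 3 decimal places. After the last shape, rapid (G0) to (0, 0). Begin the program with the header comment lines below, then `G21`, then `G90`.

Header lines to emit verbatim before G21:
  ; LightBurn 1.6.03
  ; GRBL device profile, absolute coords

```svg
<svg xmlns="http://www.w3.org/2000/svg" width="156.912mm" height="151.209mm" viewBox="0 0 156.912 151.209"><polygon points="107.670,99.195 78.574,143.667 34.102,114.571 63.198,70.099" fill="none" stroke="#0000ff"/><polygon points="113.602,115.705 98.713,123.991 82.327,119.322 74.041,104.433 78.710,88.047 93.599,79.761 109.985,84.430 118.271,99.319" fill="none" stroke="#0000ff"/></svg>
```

; LightBurn 1.6.03
; GRBL device profile, absolute coords
G21
G90
G0 X107.670 Y52.014
M4 S808
G1 X78.574 Y7.542 F1577
G1 X34.102 Y36.638 F1577
G1 X63.198 Y81.110 F1577
G1 X107.670 Y52.014 F1577
M5
G0 X113.602 Y35.504
M4 S808
G1 X98.713 Y27.218 F1577
G1 X82.327 Y31.887 F1577
G1 X74.041 Y46.776 F1577
G1 X78.710 Y63.162 F1577
G1 X93.599 Y71.448 F1577
G1 X109.985 Y66.779 F1577
G1 X118.271 Y51.890 F1577
G1 X113.602 Y35.504 F1577
M5
G0 X0.000 Y0.000

viewBox `0 0 156.912 151.209` with mm width/height → 1 unit = 1 mm. Flip: y_m = 151.209 − y_svg.

**Shape 1** — `<polygon>` regular polygon, stroke `#0000ff` → cut (S808, F1577). Machine vertices: (107.670,52.014) → (78.574,7.542) → (34.102,36.638) → (63.198,81.110) → (107.670,52.014). Closed: final G1 returns to the first vertex.

**Shape 2** — `<polygon>` regular polygon, stroke `#0000ff` → cut (S808, F1577). Machine vertices: (113.602,35.504) → (98.713,27.218) → (82.327,31.887) → (74.041,46.776) → (78.710,63.162) → (93.599,71.448) → (109.985,66.779) → (118.271,51.890) → (113.602,35.504). Closed: final G1 returns to the first vertex.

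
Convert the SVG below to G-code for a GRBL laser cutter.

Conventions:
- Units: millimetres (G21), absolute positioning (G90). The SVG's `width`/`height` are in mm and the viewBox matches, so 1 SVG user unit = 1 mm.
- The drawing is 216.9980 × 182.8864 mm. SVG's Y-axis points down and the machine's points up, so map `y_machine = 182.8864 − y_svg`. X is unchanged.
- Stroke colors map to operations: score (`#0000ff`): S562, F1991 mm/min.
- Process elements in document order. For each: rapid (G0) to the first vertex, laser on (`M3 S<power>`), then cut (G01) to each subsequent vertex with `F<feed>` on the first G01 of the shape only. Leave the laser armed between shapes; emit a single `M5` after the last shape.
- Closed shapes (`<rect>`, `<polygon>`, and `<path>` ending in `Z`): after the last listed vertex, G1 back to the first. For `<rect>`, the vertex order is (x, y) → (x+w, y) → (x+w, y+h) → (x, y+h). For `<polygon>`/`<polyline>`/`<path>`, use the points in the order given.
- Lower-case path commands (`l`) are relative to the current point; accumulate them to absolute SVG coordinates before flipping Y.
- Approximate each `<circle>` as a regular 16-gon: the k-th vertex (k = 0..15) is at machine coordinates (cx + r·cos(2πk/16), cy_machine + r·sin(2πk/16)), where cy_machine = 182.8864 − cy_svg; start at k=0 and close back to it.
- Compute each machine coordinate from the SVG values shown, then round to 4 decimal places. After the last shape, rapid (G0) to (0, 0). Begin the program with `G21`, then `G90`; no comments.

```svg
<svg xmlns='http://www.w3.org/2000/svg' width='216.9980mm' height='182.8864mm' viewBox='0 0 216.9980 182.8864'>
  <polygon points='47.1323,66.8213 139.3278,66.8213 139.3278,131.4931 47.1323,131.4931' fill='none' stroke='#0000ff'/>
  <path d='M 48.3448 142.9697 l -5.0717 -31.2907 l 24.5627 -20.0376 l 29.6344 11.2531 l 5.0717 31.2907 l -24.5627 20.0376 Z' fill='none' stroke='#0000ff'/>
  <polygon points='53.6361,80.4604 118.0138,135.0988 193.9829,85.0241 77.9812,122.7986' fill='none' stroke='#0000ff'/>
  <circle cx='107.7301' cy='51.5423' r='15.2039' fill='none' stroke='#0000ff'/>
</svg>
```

G21
G90
G0 X47.1323 Y116.0651
M3 S562
G01 X139.3278 Y116.0651 F1991
G01 X139.3278 Y51.3933
G01 X47.1323 Y51.3933
G01 X47.1323 Y116.0651
G0 X48.3448 Y39.9167
M3 S562
G01 X43.2731 Y71.2074 F1991
G01 X67.8358 Y91.2450
G01 X97.4702 Y79.9919
G01 X102.5419 Y48.7012
G01 X77.9792 Y28.6636
G01 X48.3448 Y39.9167
G0 X53.6361 Y102.4260
M3 S562
G01 X118.0138 Y47.7876 F1991
G01 X193.9829 Y97.8623
G01 X77.9812 Y60.0878
G01 X53.6361 Y102.4260
G0 X122.9340 Y131.3441
M3 S562
G01 X121.7767 Y137.1624 F1991
G01 X118.4809 Y142.0949
G01 X113.5484 Y145.3907
G01 X107.7301 Y146.5480
G01 X101.9118 Y145.3907
G01 X96.9793 Y142.0949
G01 X93.6835 Y137.1624
G01 X92.5262 Y131.3441
G01 X93.6835 Y125.5258
G01 X96.9793 Y120.5933
G01 X101.9118 Y117.2975
G01 X107.7301 Y116.1402
G01 X113.5484 Y117.2975
G01 X118.4809 Y120.5933
G01 X121.7767 Y125.5258
G01 X122.9340 Y131.3441
M5
G0 X0.0000 Y0.0000

1 u = 1 mm; y_m = 182.8864 − y.

[1] `<polygon>` rectangle, #0000ff→score S562 F1991: (47.1323,116.0651) → (139.3278,116.0651) → (139.3278,51.3933) → (47.1323,51.3933) → (47.1323,116.0651) (closed)

[2] `<path>` regular polygon, #0000ff→score S562 F1991: (48.3448,39.9167) → (43.2731,71.2074) → (67.8358,91.2450) → (97.4702,79.9919) → (102.5419,48.7012) → (77.9792,28.6636) → (48.3448,39.9167) (closed)

[3] `<polygon>` closed polygon, #0000ff→score S562 F1991: (53.6361,102.4260) → (118.0138,47.7876) → (193.9829,97.8623) → (77.9812,60.0878) → (53.6361,102.4260) (closed)

[4] `<circle>` circle, #0000ff→score S562 F1991: (122.9340,131.3441) → (121.7767,137.1624) → (118.4809,142.0949) → (113.5484,145.3907) → (107.7301,146.5480) → (101.9118,145.3907) → (96.9793,142.0949) → (93.6835,137.1624) → (92.5262,131.3441) → (93.6835,125.5258) → (96.9793,120.5933) → (101.9118,117.2975) → (107.7301,116.1402) → (113.5484,117.2975) → (118.4809,120.5933) → (121.7767,125.5258) → (122.9340,131.3441) (closed)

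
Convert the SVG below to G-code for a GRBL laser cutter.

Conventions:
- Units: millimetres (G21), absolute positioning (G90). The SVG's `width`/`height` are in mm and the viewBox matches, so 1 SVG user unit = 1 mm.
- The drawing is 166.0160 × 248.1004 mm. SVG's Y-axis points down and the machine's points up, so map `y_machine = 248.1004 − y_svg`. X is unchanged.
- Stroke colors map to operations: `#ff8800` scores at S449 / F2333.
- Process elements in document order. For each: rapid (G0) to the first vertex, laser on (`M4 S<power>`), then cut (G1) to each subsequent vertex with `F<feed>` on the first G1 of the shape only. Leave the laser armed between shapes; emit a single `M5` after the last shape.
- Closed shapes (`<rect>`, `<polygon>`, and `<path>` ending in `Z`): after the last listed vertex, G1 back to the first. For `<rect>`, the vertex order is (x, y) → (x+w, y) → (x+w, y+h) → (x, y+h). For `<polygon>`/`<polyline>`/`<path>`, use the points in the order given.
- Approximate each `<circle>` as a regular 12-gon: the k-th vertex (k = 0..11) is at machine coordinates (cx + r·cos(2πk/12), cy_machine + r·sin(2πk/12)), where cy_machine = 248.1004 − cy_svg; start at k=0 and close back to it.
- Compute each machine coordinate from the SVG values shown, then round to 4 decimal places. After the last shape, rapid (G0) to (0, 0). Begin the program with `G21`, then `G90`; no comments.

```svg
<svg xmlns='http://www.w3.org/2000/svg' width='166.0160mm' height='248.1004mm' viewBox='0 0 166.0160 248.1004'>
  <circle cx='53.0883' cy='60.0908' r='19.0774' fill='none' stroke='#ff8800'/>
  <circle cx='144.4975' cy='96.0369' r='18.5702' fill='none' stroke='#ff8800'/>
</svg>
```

G21
G90
G0 X72.1657 Y188.0096
M4 S449
G1 X69.6098 Y197.5483 F2333
G1 X62.6270 Y204.5311
G1 X53.0883 Y207.0870
G1 X43.5496 Y204.5311
G1 X36.5668 Y197.5483
G1 X34.0109 Y188.0096
G1 X36.5668 Y178.4709
G1 X43.5496 Y171.4881
G1 X53.0883 Y168.9322
G1 X62.6270 Y171.4881
G1 X69.6098 Y178.4709
G1 X72.1657 Y188.0096
G0 X163.0677 Y152.0635
M4 S449
G1 X160.5798 Y161.3486 F2333
G1 X153.7826 Y168.1458
G1 X144.4975 Y170.6337
G1 X135.2124 Y168.1458
G1 X128.4152 Y161.3486
G1 X125.9273 Y152.0635
G1 X128.4152 Y142.7784
G1 X135.2124 Y135.9812
G1 X144.4975 Y133.4933
G1 X153.7826 Y135.9812
G1 X160.5798 Y142.7784
G1 X163.0677 Y152.0635
M5
G0 X0.0000 Y0.0000

1 u = 1 mm; y_m = 248.1004 − y.

[1] `<circle>` circle, #ff8800→score S449 F2333: (72.1657,188.0096) → (69.6098,197.5483) → (62.6270,204.5311) → (53.0883,207.0870) → (43.5496,204.5311) → (36.5668,197.5483) → (34.0109,188.0096) → (36.5668,178.4709) → (43.5496,171.4881) → (53.0883,168.9322) → (62.6270,171.4881) → (69.6098,178.4709) → (72.1657,188.0096) (closed)

[2] `<circle>` circle, #ff8800→score S449 F2333: (163.0677,152.0635) → (160.5798,161.3486) → (153.7826,168.1458) → (144.4975,170.6337) → (135.2124,168.1458) → (128.4152,161.3486) → (125.9273,152.0635) → (128.4152,142.7784) → (135.2124,135.9812) → (144.4975,133.4933) → (153.7826,135.9812) → (160.5798,142.7784) → (163.0677,152.0635) (closed)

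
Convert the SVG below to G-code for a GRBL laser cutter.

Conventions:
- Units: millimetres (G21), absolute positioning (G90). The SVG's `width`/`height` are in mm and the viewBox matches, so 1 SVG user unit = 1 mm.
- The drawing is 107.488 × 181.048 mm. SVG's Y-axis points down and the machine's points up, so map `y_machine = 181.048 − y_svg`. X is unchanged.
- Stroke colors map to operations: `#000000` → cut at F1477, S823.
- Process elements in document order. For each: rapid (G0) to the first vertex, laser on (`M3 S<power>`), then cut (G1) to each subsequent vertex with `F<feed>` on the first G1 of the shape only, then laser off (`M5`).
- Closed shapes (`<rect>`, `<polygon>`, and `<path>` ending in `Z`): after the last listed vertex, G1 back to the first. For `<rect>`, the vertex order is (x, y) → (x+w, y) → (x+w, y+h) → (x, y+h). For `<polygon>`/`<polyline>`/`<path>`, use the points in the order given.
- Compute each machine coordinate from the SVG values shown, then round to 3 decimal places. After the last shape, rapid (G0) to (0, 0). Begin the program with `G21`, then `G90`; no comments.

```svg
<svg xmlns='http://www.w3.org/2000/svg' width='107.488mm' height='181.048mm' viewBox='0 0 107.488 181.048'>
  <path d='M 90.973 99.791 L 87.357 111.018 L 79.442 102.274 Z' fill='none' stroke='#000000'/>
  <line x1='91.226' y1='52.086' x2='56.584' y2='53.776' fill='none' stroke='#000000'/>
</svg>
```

Since the viewBox matches the mm dimensions, user units are millimetres directly. The only transform is the Y-flip y_m = 181.048 − y_svg.

Shape 1 is a regular polygon drawn with `<path>`. Its stroke #000000 means cut at S823, F1477. After flipping Y the toolpath is (90.973,81.257) → (87.357,70.030) → (79.442,78.774) → (90.973,81.257), returning to the start.

Shape 2 is a line segment drawn with `<line>`. Its stroke #000000 means cut at S823, F1477. After flipping Y the toolpath is (91.226,128.962) → (56.584,127.272).

G21
G90
G0 X90.973 Y81.257
M3 S823
G1 X87.357 Y70.030 F1477
G1 X79.442 Y78.774
G1 X90.973 Y81.257
M5
G0 X91.226 Y128.962
M3 S823
G1 X56.584 Y127.272 F1477
M5
G0 X0.000 Y0.000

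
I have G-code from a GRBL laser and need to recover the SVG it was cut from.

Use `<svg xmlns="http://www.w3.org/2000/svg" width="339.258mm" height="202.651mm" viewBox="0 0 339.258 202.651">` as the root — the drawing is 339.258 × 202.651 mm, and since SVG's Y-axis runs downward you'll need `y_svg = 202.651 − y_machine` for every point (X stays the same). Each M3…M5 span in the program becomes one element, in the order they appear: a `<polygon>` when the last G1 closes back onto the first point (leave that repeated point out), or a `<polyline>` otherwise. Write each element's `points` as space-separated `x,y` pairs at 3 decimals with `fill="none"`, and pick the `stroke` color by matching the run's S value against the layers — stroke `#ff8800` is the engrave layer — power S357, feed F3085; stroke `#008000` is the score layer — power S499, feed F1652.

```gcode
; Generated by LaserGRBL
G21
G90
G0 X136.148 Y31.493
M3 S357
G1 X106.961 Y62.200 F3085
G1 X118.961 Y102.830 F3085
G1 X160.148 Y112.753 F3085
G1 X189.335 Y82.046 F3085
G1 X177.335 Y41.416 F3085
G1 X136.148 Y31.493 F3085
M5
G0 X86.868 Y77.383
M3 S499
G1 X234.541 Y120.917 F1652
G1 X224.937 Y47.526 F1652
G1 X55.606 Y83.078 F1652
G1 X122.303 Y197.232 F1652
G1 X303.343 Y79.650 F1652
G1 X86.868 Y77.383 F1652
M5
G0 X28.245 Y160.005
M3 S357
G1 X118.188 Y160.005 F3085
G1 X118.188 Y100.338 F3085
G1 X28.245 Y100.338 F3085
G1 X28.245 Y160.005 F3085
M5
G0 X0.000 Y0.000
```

y_svg = 202.651 − y_m.

[1] S357→`#ff8800` (engrave); closed run; points: 136.148,171.158 106.961,140.451 118.961,99.821 160.148,89.898 189.335,120.605 177.335,161.235

[2] S499→`#008000` (score); closed run; points: 86.868,125.268 234.541,81.734 224.937,155.125 55.606,119.573 122.303,5.419 303.343,123.001

[3] S357→`#ff8800` (engrave); closed run; points: 28.245,42.646 118.188,42.646 118.188,102.313 28.245,102.313

<svg xmlns="http://www.w3.org/2000/svg" width="339.258mm" height="202.651mm" viewBox="0 0 339.258 202.651">
  <polygon points="136.148,171.158 106.961,140.451 118.961,99.821 160.148,89.898 189.335,120.605 177.335,161.235" fill="none" stroke="#ff8800"/>
  <polygon points="86.868,125.268 234.541,81.734 224.937,155.125 55.606,119.573 122.303,5.419 303.343,123.001" fill="none" stroke="#008000"/>
  <polygon points="28.245,42.646 118.188,42.646 118.188,102.313 28.245,102.313" fill="none" stroke="#ff8800"/>
</svg>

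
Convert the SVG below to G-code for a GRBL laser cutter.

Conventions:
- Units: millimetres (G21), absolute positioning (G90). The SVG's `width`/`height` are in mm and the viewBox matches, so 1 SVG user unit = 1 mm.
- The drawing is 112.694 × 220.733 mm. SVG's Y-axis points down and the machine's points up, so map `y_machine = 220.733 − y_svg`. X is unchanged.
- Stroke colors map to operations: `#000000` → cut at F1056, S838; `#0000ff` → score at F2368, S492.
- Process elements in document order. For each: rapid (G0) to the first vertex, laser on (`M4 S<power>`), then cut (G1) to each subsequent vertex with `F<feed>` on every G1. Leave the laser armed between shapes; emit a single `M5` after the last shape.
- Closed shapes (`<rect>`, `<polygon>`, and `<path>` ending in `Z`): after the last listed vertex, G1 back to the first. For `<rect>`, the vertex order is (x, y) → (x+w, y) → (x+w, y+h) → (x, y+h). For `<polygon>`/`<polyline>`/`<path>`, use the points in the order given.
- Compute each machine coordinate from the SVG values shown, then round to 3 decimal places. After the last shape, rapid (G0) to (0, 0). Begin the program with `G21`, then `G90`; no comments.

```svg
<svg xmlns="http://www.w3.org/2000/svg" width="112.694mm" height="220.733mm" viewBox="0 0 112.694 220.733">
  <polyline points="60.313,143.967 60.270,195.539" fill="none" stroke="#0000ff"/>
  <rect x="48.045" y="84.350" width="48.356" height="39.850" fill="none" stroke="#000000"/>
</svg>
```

G21
G90
G0 X60.313 Y76.766
M4 S492
G1 X60.270 Y25.194 F2368
G0 X48.045 Y136.383
M4 S838
G1 X96.401 Y136.383 F1056
G1 X96.401 Y96.533 F1056
G1 X48.045 Y96.533 F1056
G1 X48.045 Y136.383 F1056
M5
G0 X0.000 Y0.000

1 u = 1 mm; y_m = 220.733 − y.

[1] `<polyline>` line segment, #0000ff→score S492 F2368: (60.313,76.766) → (60.270,25.194)

[2] `<rect>` rectangle, #000000→cut S838 F1056: (48.045,136.383) → (96.401,136.383) → (96.401,96.533) → (48.045,96.533) → (48.045,136.383) (closed)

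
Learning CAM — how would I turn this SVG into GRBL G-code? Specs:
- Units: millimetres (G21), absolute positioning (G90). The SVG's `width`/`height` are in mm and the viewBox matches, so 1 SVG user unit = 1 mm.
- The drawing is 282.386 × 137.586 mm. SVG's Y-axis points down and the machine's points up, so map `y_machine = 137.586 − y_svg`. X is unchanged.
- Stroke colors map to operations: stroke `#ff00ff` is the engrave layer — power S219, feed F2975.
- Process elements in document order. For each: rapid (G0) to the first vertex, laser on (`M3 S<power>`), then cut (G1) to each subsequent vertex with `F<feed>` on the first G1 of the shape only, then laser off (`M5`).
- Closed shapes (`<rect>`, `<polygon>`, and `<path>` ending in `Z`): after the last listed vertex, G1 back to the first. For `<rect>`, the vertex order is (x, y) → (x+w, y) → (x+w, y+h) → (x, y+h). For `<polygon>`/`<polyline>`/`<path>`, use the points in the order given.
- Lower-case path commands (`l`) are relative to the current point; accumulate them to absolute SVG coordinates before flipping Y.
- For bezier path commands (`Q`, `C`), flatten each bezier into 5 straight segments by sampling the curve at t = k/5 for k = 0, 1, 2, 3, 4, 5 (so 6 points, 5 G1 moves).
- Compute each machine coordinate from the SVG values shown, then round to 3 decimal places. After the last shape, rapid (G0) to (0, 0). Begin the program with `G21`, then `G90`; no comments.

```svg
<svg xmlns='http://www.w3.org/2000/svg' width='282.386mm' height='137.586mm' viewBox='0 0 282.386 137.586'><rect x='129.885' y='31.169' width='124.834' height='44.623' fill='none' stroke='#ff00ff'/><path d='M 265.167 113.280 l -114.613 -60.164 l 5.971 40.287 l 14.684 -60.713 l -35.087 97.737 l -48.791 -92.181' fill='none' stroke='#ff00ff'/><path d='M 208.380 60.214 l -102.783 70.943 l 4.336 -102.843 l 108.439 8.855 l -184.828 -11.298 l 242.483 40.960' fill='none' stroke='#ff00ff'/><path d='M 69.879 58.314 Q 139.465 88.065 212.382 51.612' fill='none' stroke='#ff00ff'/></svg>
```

G21
G90
G0 X129.885 Y106.417
M3 S219
G1 X254.719 Y106.417 F2975
G1 X254.719 Y61.794
G1 X129.885 Y61.794
G1 X129.885 Y106.417
M5
G0 X265.167 Y24.306
M3 S219
G1 X150.554 Y84.470 F2975
G1 X156.525 Y44.183
G1 X171.209 Y104.896
G1 X136.122 Y7.159
G1 X87.331 Y99.340
M5
G0 X208.380 Y77.372
M3 S219
G1 X105.597 Y6.429 F2975
G1 X109.933 Y109.272
G1 X218.372 Y100.417
G1 X33.544 Y111.715
G1 X276.027 Y70.755
M5
G0 X69.879 Y79.272
M3 S219
G1 X97.847 Y70.020 F2975
G1 X126.081 Y66.064
G1 X154.581 Y67.404
G1 X183.348 Y74.041
G1 X212.382 Y85.974
M5
G0 X0.000 Y0.000

viewBox `0 0 282.386 137.586` with mm width/height → 1 unit = 1 mm. Flip: y_m = 137.586 − y_svg.

**Shape 1** — `<rect>` rectangle, stroke `#ff00ff` → engrave (S219, F2975). Machine vertices: (129.885,106.417) → (254.719,106.417) → (254.719,61.794) → (129.885,61.794) → (129.885,106.417). Closed: final G1 returns to the first vertex.

**Shape 2** — `<path>` open polyline, stroke `#ff00ff` → engrave (S219, F2975). Machine vertices: (265.167,24.306) → (150.554,84.470) → (156.525,44.183) → (171.209,104.896) → (136.122,7.159) → (87.331,99.340). Open path.

**Shape 3** — `<path>` open polyline, stroke `#ff00ff` → engrave (S219, F2975). Machine vertices: (208.380,77.372) → (105.597,6.429) → (109.933,109.272) → (218.372,100.417) → (33.544,111.715) → (276.027,70.755). Open path.

**Shape 4** — `<path>` quadratic bezier, stroke `#ff00ff` → engrave (S219, F2975). Control points (SVG): P0=(69.879,58.314), P1=(139.465,88.065), P2=(212.382,51.612); sampled at t=k/5. Machine vertices: (69.879,79.272) → (97.847,70.020) → (126.081,66.064) → (154.581,67.404) → (183.348,74.041) → (212.382,85.974). Open path.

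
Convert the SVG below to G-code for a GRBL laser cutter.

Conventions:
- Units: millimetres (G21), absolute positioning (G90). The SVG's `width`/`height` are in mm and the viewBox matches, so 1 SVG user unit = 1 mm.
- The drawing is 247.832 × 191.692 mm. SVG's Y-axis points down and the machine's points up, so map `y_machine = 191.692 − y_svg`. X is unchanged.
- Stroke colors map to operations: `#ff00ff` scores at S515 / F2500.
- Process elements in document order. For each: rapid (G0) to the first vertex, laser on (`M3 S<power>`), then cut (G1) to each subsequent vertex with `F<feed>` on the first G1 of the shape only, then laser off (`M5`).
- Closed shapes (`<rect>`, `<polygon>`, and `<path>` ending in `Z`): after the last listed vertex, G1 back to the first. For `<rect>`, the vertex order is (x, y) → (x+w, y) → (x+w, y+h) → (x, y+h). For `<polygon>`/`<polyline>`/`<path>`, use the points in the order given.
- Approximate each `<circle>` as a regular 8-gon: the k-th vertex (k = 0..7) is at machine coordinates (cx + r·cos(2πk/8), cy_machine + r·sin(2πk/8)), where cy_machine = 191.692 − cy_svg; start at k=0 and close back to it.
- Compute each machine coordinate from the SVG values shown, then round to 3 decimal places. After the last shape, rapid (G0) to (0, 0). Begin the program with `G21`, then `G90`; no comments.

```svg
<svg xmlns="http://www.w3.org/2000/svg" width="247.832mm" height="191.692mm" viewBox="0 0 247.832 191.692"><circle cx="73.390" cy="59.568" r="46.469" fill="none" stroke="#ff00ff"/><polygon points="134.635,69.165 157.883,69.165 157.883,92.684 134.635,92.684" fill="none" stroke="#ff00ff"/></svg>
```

G21
G90
G0 X119.859 Y132.124
M3 S515
G1 X106.249 Y164.983 F2500
G1 X73.390 Y178.593
G1 X40.531 Y164.983
G1 X26.921 Y132.124
G1 X40.531 Y99.265
G1 X73.390 Y85.655
G1 X106.249 Y99.265
G1 X119.859 Y132.124
M5
G0 X134.635 Y122.527
M3 S515
G1 X157.883 Y122.527 F2500
G1 X157.883 Y99.008
G1 X134.635 Y99.008
G1 X134.635 Y122.527
M5
G0 X0.000 Y0.000

1 u = 1 mm; y_m = 191.692 − y.

[1] `<circle>` circle, #ff00ff→score S515 F2500: (119.859,132.124) → (106.249,164.983) → (73.390,178.593) → (40.531,164.983) → (26.921,132.124) → (40.531,99.265) → (73.390,85.655) → (106.249,99.265) → (119.859,132.124) (closed)

[2] `<polygon>` rectangle, #ff00ff→score S515 F2500: (134.635,122.527) → (157.883,122.527) → (157.883,99.008) → (134.635,99.008) → (134.635,122.527) (closed)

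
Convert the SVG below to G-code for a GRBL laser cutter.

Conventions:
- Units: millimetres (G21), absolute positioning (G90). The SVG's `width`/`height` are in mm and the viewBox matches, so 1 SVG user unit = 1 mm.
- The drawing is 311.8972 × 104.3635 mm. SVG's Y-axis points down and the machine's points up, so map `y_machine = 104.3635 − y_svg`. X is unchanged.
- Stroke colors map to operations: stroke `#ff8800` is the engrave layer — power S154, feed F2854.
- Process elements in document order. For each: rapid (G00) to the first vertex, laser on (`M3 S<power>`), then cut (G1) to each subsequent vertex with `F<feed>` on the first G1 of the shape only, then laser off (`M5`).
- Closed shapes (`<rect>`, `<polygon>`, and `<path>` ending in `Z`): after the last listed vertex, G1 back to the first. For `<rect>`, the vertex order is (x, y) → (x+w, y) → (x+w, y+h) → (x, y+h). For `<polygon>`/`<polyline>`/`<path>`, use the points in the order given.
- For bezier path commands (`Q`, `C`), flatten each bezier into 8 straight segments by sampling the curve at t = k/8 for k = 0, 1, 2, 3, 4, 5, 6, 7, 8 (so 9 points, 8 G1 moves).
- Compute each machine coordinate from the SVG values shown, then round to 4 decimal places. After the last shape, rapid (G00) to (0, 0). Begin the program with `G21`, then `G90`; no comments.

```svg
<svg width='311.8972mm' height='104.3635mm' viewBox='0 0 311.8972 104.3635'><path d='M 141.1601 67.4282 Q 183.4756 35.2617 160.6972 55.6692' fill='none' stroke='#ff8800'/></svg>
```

1 u = 1 mm; y_m = 104.3635 − y.

[1] `<path>` quadratic bezier, #ff8800→engrave S154 F2854: (141.1601,36.9353) → (150.7219,44.1555) → (158.2495,49.7327) → (163.7429,53.6670) → (167.2021,55.9583) → (168.6272,56.6067) → (168.0180,55.6122) → (165.3747,52.9747) → (160.6972,48.6943)

G21
G90
G00 X141.1601 Y36.9353
M3 S154
G1 X150.7219 Y44.1555 F2854
G1 X158.2495 Y49.7327
G1 X163.7429 Y53.6670
G1 X167.2021 Y55.9583
G1 X168.6272 Y56.6067
G1 X168.0180 Y55.6122
G1 X165.3747 Y52.9747
G1 X160.6972 Y48.6943
M5
G00 X0.0000 Y0.0000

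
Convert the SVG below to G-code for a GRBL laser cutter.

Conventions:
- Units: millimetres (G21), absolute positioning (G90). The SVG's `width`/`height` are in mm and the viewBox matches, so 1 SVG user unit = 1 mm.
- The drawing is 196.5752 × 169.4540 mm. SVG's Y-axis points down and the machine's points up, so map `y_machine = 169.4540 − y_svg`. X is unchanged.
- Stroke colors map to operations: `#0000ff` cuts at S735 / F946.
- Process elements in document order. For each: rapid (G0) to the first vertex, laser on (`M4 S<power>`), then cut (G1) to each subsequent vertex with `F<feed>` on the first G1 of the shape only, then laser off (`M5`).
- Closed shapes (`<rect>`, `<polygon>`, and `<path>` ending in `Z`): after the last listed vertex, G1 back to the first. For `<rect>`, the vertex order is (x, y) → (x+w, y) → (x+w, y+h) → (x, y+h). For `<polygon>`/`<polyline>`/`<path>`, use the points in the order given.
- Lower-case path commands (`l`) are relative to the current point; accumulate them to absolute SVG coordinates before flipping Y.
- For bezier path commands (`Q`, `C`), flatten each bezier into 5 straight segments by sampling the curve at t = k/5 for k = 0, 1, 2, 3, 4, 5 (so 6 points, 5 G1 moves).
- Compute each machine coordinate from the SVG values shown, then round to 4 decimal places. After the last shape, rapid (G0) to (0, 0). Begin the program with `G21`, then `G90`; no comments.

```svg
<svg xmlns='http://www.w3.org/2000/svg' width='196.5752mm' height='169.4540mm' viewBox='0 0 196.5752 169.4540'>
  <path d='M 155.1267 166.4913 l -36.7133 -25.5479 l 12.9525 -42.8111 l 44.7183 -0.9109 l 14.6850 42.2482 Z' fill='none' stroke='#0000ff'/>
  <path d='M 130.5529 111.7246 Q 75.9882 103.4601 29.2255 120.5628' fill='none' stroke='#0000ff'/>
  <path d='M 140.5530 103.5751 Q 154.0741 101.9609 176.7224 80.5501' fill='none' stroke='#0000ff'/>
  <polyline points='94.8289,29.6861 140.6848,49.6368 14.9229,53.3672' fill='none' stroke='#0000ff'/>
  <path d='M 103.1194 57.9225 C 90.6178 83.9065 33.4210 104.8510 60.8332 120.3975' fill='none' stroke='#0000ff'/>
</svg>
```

1 u = 1 mm; y_m = 169.4540 − y.

[1] `<path>` regular polygon, #0000ff→cut S735 F946: (155.1267,2.9627) → (118.4134,28.5106) → (131.3659,71.3217) → (176.0842,72.2326) → (190.7692,29.9844) → (155.1267,2.9627) (closed)

[2] `<path>` quadratic bezier, #0000ff→cut S735 F946: (130.5529,57.7294) → (109.0391,60.0205) → (88.1495,60.2822) → (67.8840,58.5146) → (48.2427,54.7176) → (29.2255,48.8912)

[3] `<path>` quadratic bezier, #0000ff→cut S735 F946: (140.5530,65.8789) → (146.3265,67.3164) → (152.8302,70.3377) → (160.0641,74.9427) → (168.0282,81.1314) → (176.7224,88.9039)

[4] `<polyline>` open polyline, #0000ff→cut S735 F946: (94.8289,139.7679) → (140.6848,119.8172) → (14.9229,116.0868)

[5] `<path>` cubic bezier, #0000ff→cut S735 F946: (103.1194,111.5315) → (91.2894,96.5487) → (74.9393,82.7926) → (60.2754,70.2804) → (53.5045,59.0293) → (60.8332,49.0565)

G21
G90
G0 X155.1267 Y2.9627
M4 S735
G1 X118.4134 Y28.5106 F946
G1 X131.3659 Y71.3217
G1 X176.0842 Y72.2326
G1 X190.7692 Y29.9844
G1 X155.1267 Y2.9627
M5
G0 X130.5529 Y57.7294
M4 S735
G1 X109.0391 Y60.0205 F946
G1 X88.1495 Y60.2822
G1 X67.8840 Y58.5146
G1 X48.2427 Y54.7176
G1 X29.2255 Y48.8912
M5
G0 X140.5530 Y65.8789
M4 S735
G1 X146.3265 Y67.3164 F946
G1 X152.8302 Y70.3377
G1 X160.0641 Y74.9427
G1 X168.0282 Y81.1314
G1 X176.7224 Y88.9039
M5
G0 X94.8289 Y139.7679
M4 S735
G1 X140.6848 Y119.8172 F946
G1 X14.9229 Y116.0868
M5
G0 X103.1194 Y111.5315
M4 S735
G1 X91.2894 Y96.5487 F946
G1 X74.9393 Y82.7926
G1 X60.2754 Y70.2804
G1 X53.5045 Y59.0293
G1 X60.8332 Y49.0565
M5
G0 X0.0000 Y0.0000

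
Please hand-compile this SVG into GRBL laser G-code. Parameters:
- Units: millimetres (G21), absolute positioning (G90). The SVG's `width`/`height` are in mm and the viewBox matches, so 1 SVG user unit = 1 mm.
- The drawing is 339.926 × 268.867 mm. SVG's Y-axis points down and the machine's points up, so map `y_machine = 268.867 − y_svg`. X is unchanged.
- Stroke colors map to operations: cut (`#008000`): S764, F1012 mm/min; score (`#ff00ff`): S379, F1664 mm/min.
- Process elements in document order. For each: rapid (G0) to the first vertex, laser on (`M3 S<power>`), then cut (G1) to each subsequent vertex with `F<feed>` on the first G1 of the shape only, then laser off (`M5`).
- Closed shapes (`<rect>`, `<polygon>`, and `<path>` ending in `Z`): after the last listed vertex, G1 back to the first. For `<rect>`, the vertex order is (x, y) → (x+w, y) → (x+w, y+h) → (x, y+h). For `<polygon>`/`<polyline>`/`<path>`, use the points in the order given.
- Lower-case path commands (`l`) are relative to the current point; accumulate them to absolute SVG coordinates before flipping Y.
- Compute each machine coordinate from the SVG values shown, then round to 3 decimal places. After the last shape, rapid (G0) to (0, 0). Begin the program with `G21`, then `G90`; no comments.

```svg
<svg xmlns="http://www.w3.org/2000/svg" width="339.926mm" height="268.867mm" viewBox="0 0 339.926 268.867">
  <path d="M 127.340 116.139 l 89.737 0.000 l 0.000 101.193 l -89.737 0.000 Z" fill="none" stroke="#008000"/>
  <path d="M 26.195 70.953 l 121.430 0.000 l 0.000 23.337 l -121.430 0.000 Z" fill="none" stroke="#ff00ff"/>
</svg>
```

viewBox `0 0 339.926 268.867` with mm width/height → 1 unit = 1 mm. Flip: y_m = 268.867 − y_svg.

**Shape 1** — `<path>` rectangle, stroke `#008000` → cut (S764, F1012). Machine vertices: (127.340,152.728) → (217.077,152.728) → (217.077,51.535) → (127.340,51.535) → (127.340,152.728). Closed: final G1 returns to the first vertex.

**Shape 2** — `<path>` rectangle, stroke `#ff00ff` → score (S379, F1664). Machine vertices: (26.195,197.914) → (147.625,197.914) → (147.625,174.577) → (26.195,174.577) → (26.195,197.914). Closed: final G1 returns to the first vertex.

G21
G90
G0 X127.340 Y152.728
M3 S764
G1 X217.077 Y152.728 F1012
G1 X217.077 Y51.535
G1 X127.340 Y51.535
G1 X127.340 Y152.728
M5
G0 X26.195 Y197.914
M3 S379
G1 X147.625 Y197.914 F1664
G1 X147.625 Y174.577
G1 X26.195 Y174.577
G1 X26.195 Y197.914
M5
G0 X0.000 Y0.000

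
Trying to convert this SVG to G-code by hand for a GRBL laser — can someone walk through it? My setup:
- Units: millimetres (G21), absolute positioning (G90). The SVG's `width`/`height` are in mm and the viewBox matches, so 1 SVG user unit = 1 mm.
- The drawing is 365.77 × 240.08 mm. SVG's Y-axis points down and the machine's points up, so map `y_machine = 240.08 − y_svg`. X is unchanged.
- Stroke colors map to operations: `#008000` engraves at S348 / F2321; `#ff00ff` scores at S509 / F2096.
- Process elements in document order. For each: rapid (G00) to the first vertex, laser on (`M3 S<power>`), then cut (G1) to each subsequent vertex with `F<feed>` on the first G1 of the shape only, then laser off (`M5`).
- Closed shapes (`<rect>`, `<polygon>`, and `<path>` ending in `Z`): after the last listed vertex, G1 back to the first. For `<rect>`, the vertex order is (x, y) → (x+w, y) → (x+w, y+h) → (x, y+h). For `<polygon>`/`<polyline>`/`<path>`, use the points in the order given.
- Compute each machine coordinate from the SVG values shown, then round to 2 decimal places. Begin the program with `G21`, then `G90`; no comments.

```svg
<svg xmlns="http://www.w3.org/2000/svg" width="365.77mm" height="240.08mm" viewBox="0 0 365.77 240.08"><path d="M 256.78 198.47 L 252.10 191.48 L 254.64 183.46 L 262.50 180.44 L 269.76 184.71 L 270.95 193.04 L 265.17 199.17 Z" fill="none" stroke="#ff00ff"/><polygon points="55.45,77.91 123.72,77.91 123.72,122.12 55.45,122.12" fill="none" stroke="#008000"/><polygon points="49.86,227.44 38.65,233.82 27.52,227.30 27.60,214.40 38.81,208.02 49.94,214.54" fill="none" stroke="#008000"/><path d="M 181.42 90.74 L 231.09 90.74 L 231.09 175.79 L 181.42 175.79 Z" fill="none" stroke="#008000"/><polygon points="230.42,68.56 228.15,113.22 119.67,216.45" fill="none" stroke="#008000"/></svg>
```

Since the viewBox matches the mm dimensions, user units are millimetres directly. The only transform is the Y-flip y_m = 240.08 − y_svg.

Shape 1 is a regular polygon drawn with `<path>`. Its stroke #ff00ff means score at S509, F2096. After flipping Y the toolpath is (256.78,41.61) → (252.10,48.60) → (254.64,56.62) → (262.50,59.64) → (269.76,55.37) → (270.95,47.04) → (265.17,40.91) → (256.78,41.61), returning to the start.

Shape 2 is a rectangle drawn with `<polygon>`. Its stroke #008000 means engrave at S348, F2321. After flipping Y the toolpath is (55.45,162.17) → (123.72,162.17) → (123.72,117.96) → (55.45,117.96) → (55.45,162.17), returning to the start.

Shape 3 is a regular polygon drawn with `<polygon>`. Its stroke #008000 means engrave at S348, F2321. After flipping Y the toolpath is (49.86,12.64) → (38.65,6.26) → (27.52,12.78) → (27.60,25.68) → (38.81,32.06) → (49.94,25.54) → (49.86,12.64), returning to the start.

Shape 4 is a rectangle drawn with `<path>`. Its stroke #008000 means engrave at S348, F2321. After flipping Y the toolpath is (181.42,149.34) → (231.09,149.34) → (231.09,64.29) → (181.42,64.29) → (181.42,149.34), returning to the start.

Shape 5 is a closed polygon drawn with `<polygon>`. Its stroke #008000 means engrave at S348, F2321. After flipping Y the toolpath is (230.42,171.52) → (228.15,126.86) → (119.67,23.63) → (230.42,171.52), returning to the start.

G21
G90
G00 X256.78 Y41.61
M3 S509
G1 X252.10 Y48.60 F2096
G1 X254.64 Y56.62
G1 X262.50 Y59.64
G1 X269.76 Y55.37
G1 X270.95 Y47.04
G1 X265.17 Y40.91
G1 X256.78 Y41.61
M5
G00 X55.45 Y162.17
M3 S348
G1 X123.72 Y162.17 F2321
G1 X123.72 Y117.96
G1 X55.45 Y117.96
G1 X55.45 Y162.17
M5
G00 X49.86 Y12.64
M3 S348
G1 X38.65 Y6.26 F2321
G1 X27.52 Y12.78
G1 X27.60 Y25.68
G1 X38.81 Y32.06
G1 X49.94 Y25.54
G1 X49.86 Y12.64
M5
G00 X181.42 Y149.34
M3 S348
G1 X231.09 Y149.34 F2321
G1 X231.09 Y64.29
G1 X181.42 Y64.29
G1 X181.42 Y149.34
M5
G00 X230.42 Y171.52
M3 S348
G1 X228.15 Y126.86 F2321
G1 X119.67 Y23.63
G1 X230.42 Y171.52
M5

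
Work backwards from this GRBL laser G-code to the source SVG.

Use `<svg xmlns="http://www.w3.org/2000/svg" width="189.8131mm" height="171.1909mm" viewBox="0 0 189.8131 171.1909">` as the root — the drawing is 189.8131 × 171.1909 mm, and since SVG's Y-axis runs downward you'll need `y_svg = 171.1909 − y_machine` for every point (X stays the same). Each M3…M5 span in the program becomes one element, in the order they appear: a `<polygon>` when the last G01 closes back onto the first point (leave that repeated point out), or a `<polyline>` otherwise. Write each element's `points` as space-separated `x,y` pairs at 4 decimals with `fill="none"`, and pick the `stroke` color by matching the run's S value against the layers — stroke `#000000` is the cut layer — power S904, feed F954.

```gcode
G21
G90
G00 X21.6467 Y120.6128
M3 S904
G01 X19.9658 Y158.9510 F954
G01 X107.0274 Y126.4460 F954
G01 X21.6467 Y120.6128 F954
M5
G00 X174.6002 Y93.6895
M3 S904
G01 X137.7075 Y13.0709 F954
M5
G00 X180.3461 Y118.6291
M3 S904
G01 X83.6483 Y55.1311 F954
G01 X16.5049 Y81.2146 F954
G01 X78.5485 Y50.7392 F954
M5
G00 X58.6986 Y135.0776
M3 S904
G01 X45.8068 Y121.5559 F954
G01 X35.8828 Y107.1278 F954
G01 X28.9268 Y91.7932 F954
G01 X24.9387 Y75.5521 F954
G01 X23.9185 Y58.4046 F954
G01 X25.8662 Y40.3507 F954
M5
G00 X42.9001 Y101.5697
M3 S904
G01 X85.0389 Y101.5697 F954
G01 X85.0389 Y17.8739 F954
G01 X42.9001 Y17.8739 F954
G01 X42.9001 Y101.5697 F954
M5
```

Each laser-on run becomes one SVG element. Flip Y back into SVG space with y_svg = 171.1909 − y_machine. Every run uses S904, so all elements get stroke `#000000` (cut).

Run 1: The run returns to its start, so emit a `<polygon>` with points (Y-flipped): 21.6467,50.5781 19.9658,12.2399 107.0274,44.7449.

Run 2: The run is open, so emit a `<polyline>` with points (Y-flipped): 174.6002,77.5014 137.7075,158.1200.

Run 3: The run is open, so emit a `<polyline>` with points (Y-flipped): 180.3461,52.5618 83.6483,116.0598 16.5049,89.9763 78.5485,120.4517.

Run 4: The run is open, so emit a `<polyline>` with points (Y-flipped): 58.6986,36.1133 45.8068,49.6350 35.8828,64.0631 28.9268,79.3977 24.9387,95.6388 23.9185,112.7863 25.8662,130.8402.

Run 5: The run returns to its start, so emit a `<polygon>` with points (Y-flipped): 42.9001,69.6212 85.0389,69.6212 85.0389,153.3170 42.9001,153.3170.

<svg xmlns="http://www.w3.org/2000/svg" width="189.8131mm" height="171.1909mm" viewBox="0 0 189.8131 171.1909">
  <polygon points="21.6467,50.5781 19.9658,12.2399 107.0274,44.7449" fill="none" stroke="#000000"/>
  <polyline points="174.6002,77.5014 137.7075,158.1200" fill="none" stroke="#000000"/>
  <polyline points="180.3461,52.5618 83.6483,116.0598 16.5049,89.9763 78.5485,120.4517" fill="none" stroke="#000000"/>
  <polyline points="58.6986,36.1133 45.8068,49.6350 35.8828,64.0631 28.9268,79.3977 24.9387,95.6388 23.9185,112.7863 25.8662,130.8402" fill="none" stroke="#000000"/>
  <polygon points="42.9001,69.6212 85.0389,69.6212 85.0389,153.3170 42.9001,153.3170" fill="none" stroke="#000000"/>
</svg>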